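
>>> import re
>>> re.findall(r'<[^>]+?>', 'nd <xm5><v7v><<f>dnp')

No capturing groups, so `findall` returns the 3 full match strings.

['<xm5>', '<v7v>', '<<f>']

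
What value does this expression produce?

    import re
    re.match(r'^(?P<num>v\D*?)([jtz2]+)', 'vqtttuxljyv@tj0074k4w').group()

'vqttt'

`re.match` won't scan ahead — the pattern has to work from the very first character.
The match spans [0:5] → 'vqttt'.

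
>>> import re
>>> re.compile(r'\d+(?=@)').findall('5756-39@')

['39']

Lookahead/lookbehind check context without consuming it, so the matched span excludes the asserted characters.
Matches: at [5:7] → '39'.
With no groups in the pattern, `findall` gives back each whole match — 1 here.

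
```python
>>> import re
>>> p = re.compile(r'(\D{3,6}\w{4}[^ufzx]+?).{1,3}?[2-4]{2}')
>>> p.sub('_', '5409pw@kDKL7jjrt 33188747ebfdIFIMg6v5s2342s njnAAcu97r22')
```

'5409_188747_42_'

A `+?`/`*?`/`{m,n}?` starts at its minimum and grows only as far as needed for what follows to match.
`sub` substitutes '_' at each match site.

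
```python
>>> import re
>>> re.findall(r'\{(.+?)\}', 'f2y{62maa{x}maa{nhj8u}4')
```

['62maa{x', 'nhj8u']

A `+?`/`*?`/`{m,n}?` starts at its minimum and grows only as far as needed for what follows to match.
With a single group, `findall` returns only what that group captured — 2 items.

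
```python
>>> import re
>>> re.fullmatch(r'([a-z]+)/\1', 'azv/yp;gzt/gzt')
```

`re.fullmatch` is like wrapping the pattern in `^…$` (in single-line mode).
Here the pattern can't cover the whole string, so the call returns None.

None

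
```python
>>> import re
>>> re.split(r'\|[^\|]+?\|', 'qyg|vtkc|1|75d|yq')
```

['qyg', '1', 'yq']

Splitting on the pattern gives 3 pieces.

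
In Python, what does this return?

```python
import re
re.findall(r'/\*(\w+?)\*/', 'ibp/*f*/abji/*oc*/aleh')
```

['f', 'oc']

Because there's exactly one group, `findall` drops the full match and keeps group 1 from each hit.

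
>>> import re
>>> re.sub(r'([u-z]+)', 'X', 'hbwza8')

Each match is replaced by 'X'.

'hbXa8'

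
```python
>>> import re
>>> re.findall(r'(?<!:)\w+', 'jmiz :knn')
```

Because the assertion is negative and zero-width, positions next to the forbidden text are skipped.
`findall` yields the raw match text (2 of them) because the pattern has no groups.

['jmiz', 'nn']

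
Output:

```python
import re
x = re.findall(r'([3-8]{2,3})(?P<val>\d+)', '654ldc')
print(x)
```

[('65', '4')]

This matches 2 to 3 of a character in [3-8] (captured); then one or more of a digit (captured as 'val').
2 groups means the one result is a tuple of 2 captured strings — 1 here.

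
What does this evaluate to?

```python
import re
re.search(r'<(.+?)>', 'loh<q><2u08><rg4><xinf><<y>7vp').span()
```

(3, 6)

Unlike `match`, `search` isn't anchored — it looks for the pattern anywhere in the string.
The match spans [3:6] → '<q>'.
Captured: group 1 = 'q'.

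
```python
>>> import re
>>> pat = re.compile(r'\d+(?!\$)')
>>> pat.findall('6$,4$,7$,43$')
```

A negative assertion filters positions out without eating any characters.
No capturing groups, so `findall` returns the 1 full match string.

['4']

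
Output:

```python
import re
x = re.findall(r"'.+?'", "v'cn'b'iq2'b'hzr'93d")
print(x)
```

["'cn'", "'iq2'", "'hzr'"]

The `?` after the quantifier makes it lazy — it takes as little as possible before letting the rest of the pattern try.
Scanning left to right: at [1:5] → "'cn'"; at [6:11] → "'iq2'"; at [12:17] → "'hzr'".
No capturing groups, so `findall` returns the 3 full match strings.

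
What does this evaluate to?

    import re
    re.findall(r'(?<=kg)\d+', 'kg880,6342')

['880']

Lookahead/lookbehind check context without consuming it, so the matched span excludes the asserted characters.
Scanning left to right: at [2:5] → '880'.
Since nothing is captured, `findall` lists the 1 matched substring directly.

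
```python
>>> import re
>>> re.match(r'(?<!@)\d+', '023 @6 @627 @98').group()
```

'023'

With `match`, the pattern is implicitly anchored at the beginning.
The match spans [0:3] → '023'.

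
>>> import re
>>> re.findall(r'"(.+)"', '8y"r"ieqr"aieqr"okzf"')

With a single group, `findall` returns only what that group captured — 1 item.

['r"ieqr"aieqr"okzf']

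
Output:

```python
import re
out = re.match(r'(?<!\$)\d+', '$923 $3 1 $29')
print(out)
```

With `match`, the pattern is implicitly anchored at the beginning.
Here the pattern fails at index 0, so the call returns None.

None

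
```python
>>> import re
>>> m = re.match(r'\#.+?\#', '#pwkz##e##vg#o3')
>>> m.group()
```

A non-greedy quantifier consumes as few characters as it can — just enough that the remainder of the pattern still matches from where it stops; whatever follows it matches normally.
`re.match` only tries the pattern at the start of the string.
The match spans [0:6] → '#pwkz#'.

'#pwkz#'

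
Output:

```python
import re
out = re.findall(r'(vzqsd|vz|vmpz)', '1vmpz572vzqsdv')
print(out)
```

['vmpz', 'vzqsd']

The regex engine tests alternatives in the order written; an earlier branch that matches wins even if a later one would match more.
Matches: at [1:5] match 'vmpz', group 1 = 'vmpz'; at [8:13] match 'vzqsd', group 1 = 'vzqsd'.
With a single group, `findall` returns only what that group captured — 2 items.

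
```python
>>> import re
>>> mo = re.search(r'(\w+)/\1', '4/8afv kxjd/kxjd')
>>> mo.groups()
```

The match spans [7:16] → 'kxjd/kxjd'.
Captured: group 1 = 'kxjd'.

('kxjd',)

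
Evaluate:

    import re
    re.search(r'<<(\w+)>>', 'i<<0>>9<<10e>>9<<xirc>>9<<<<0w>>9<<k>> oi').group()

`search` walks the string left to right and returns the first match it finds.
The match spans [1:6] → '<<0>>'.
Captured: group 1 = '0'.

'<<0>>'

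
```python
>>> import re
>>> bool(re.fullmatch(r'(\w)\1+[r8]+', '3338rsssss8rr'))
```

False

`re.fullmatch` is like wrapping the pattern in `^…$` (in single-line mode).
Here the string isn't matched end-to-end, so the call returns None, and `bool(None)` is False.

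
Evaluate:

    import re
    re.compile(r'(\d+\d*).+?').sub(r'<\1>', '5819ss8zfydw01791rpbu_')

'<5819>s<8>fydw<01791>pbu_'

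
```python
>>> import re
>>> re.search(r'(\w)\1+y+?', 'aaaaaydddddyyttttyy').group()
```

`\1` has to match the exact text group 1 already captured.
The match spans [0:6] → 'aaaaay'.

'aaaaay'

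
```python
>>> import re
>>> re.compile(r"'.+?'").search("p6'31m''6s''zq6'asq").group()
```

"'31m'"

Lazy quantifiers expand one character at a time until the remainder of the pattern can match.
`re.search` scans for the first position where the pattern succeeds.
The match spans [2:7] → "'31m'".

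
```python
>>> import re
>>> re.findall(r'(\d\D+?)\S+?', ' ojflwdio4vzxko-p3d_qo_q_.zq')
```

The pattern matches a digit, then one or more of a non-digit (lazy) (captured); then one or more of a non-whitespace character (lazy).
Walking the string: at [9:12] match '4vz', group 1 = '4v'; at [17:20] match '3d_', group 1 = '3d'.
With a single group, `findall` returns only what that group captured — 2 items.

['4v', '3d']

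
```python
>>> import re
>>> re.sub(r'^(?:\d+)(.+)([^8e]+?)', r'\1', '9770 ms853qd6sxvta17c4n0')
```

' ms853qd6sxvta17c4n'

Pattern: anchored at the start of the string; then one or more of a digit (non-capturing group); then one or more of any character (captured); then one or more of any character except [8e] (lazy) (captured).
Matches: at [0:24] → '9770 ms853qd6sxvta17c4n0'.
Each match is replaced using the text its own group 1 captured.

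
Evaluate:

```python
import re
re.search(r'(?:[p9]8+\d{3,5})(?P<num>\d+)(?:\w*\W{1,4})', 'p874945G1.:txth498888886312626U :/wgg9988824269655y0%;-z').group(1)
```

The match spans [0:11] → 'p874945G1.:'.
Captured: group 1 = '5'.

'5'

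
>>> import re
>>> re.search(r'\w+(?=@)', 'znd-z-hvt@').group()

'hvt'

Lookahead/lookbehind check context without consuming it, so the matched span excludes the asserted characters.
Unlike `match`, `search` isn't anchored — it looks for the pattern anywhere in the string.
The match spans [6:9] → 'hvt'.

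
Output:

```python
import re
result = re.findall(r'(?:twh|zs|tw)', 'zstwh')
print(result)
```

Branches in `(...|...)` are attempted left-to-right; the first branch that allows the whole pattern to succeed is taken.
`findall` yields the raw match text (2 of them) because the pattern has no groups.

['zs', 'twh']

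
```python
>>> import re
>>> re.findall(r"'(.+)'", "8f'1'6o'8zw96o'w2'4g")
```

One capturing group, so `findall` returns just the captured substring from the one match — 1 in all.

["1'6o'8zw96o'w2"]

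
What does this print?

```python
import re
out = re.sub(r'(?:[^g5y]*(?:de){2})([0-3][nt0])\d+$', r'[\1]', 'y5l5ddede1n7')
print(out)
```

y5l5[1n]

This matches zero or more of any character except [g5y], then the literal 'de' repeated 2 times (non-capturing group); then a character in [0-3], then one of [nt0] (captured); then one or more of a digit; then anchored at the end.
Matches: at [4:12] → 'ddede1n7'.
Each match is replaced using the text its own group 1 captured.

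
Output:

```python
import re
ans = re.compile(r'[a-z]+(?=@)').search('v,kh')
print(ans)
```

Because the assertion is zero-width, the text it checks is not consumed and won't appear in the result.
`search` walks the string left to right and returns the first match it finds.
Here no position works, so the call returns None.

None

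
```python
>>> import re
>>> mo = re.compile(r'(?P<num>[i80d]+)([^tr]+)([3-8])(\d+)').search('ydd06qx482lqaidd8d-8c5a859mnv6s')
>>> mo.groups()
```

The match spans [1:26] → 'dd06qx482lqaidd8d-8c5a859'.
Captured: group 1 = 'dd0', group 2 = '6qx482lqaidd8d-8c5a8', group 3 = '5', group 4 = '9'.

('dd0', '6qx482lqaidd8d-8c5a8', '5', '9')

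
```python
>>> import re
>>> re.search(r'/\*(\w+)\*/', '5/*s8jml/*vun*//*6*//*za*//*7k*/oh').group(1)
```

'vun'

The match spans [8:15] → '/*vun*/'.
Captured: group 1 = 'vun'.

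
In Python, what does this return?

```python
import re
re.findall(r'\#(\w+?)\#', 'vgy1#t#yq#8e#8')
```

['t', '8e']

Walking the string: at [4:7] match '#t#', group 1 = 't'; at [9:13] match '#8e#', group 1 = '8e'.
With a single group, `findall` returns only what that group captured — 2 items.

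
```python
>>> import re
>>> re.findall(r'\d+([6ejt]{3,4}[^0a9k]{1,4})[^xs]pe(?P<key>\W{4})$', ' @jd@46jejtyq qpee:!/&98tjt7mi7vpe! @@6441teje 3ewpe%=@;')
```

[('teje 3e', '%=@;')]

The pattern matches one or more of a digit; then 3 to 4 of one of [6ejt], then 1 to 4 of any character except [0a9k] (captured); then any character except [xs], then the literal 'pe'; then exactly 4 of a non-word character (captured as 'key'); then anchored at the end.
Scanning left to right: at [38:56] match '6441teje 3ewpe%=@;', groups = ('teje 3e', '%=@;').
Multiple groups make `findall` return tuples — one 2-tuple for the one match.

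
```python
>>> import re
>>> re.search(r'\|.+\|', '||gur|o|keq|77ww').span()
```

`search` walks the string left to right and returns the first match it finds.
The match spans [0:12] → '||gur|o|keq|'.

(0, 12)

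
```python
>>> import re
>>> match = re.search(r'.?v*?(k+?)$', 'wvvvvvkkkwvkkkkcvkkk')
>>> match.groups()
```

The match spans [15:20] → 'cvkkk'.
Captured: group 1 = 'kkk'.

('kkk',)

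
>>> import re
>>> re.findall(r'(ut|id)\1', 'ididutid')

`\1` has to match the exact text group 1 already captured.
Scanning left to right: at [0:4] match 'idid', group 1 = 'id'.
`findall` collects group 1 from the one match (1 total).

['id']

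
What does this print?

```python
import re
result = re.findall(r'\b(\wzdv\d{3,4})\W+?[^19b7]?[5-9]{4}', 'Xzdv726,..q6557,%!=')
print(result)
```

['Xzdv726']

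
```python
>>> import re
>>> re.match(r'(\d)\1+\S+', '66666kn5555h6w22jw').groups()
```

('6',)

The match spans [0:18] → '66666kn5555h6w22jw'.
Captured: group 1 = '6'.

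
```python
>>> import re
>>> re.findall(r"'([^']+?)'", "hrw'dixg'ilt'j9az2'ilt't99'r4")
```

['dixg', 'j9az2', 't99']

Scanning left to right: at [3:9] match "'dixg'", group 1 = 'dixg'; at [12:19] match "'j9az2'", group 1 = 'j9az2'; at [22:27] match "'t99'", group 1 = 't99'.
`findall` collects group 1 from each match (3 total).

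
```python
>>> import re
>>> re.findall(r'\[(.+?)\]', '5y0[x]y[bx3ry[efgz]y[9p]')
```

['x', 'bx3ry[efgz', '9p']

A `+?`/`*?`/`{m,n}?` starts at its minimum and grows only as far as needed for what follows to match.
One capturing group, so `findall` returns just the captured substring from each match — 3 in all.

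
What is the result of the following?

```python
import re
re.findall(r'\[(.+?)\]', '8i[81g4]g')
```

Walking the string: at [2:8] match '[81g4]', group 1 = '81g4'.
`findall` collects group 1 from the one match (1 total).

['81g4']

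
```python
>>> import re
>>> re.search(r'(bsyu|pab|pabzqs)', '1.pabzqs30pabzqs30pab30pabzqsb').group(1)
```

'pab'

The match spans [2:5] → 'pab'.
Captured: group 1 = 'pab'.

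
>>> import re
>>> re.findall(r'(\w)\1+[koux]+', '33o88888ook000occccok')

The backreference `\1` re-matches whatever the first group consumed, character for character.
`findall` collects group 1 from each match (4 total).

['3', '8', '0', 'c']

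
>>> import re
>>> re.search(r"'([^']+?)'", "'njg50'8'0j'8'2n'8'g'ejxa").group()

`re.search` tries every starting position until one works.
The match spans [0:7] → "'njg50'".
Captured: group 1 = 'njg50'.

"'njg50'"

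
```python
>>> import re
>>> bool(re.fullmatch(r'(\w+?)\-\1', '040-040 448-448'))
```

False

The backreference `\1` re-matches whatever the first group consumed, character for character.
`re.fullmatch` requires the pattern to consume the entire string.
Here the string isn't matched end-to-end, so the call returns None, and `bool(None)` is False.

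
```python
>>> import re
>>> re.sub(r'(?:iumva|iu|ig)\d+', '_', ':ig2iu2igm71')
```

':__igm71'

Matches: at [1:4] → 'ig2'; at [4:7] → 'iu2'.
`sub` substitutes '_' at each match site.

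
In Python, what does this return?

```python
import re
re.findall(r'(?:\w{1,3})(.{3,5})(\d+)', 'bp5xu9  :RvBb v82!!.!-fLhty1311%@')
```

Pattern: 1 to 3 of a word character (non-capturing group); then 3 to 5 of any character (captured); then one or more of a digit (captured).
Walking the string: at [0:6] match 'bp5xu9', groups = ('5xu', '9'); at [9:17] match 'RvBb v82', groups = ('b v8', '2'); at [22:31] match 'fLhty1311', groups = ('ty131', '1').
2 groups means each result is a tuple of 2 captured strings — 3 here.

[('5xu', '9'), ('b v8', '2'), ('ty131', '1')]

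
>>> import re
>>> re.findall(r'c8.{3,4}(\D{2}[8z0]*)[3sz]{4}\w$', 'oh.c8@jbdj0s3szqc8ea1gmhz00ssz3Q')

['mhz00']

With a single group, `findall` returns only what that group captured — 1 item.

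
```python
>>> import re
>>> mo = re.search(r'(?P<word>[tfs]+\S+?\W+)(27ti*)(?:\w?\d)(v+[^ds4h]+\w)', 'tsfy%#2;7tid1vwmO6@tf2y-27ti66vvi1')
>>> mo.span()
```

The pattern matches one or more of one of [tfs], then one or more of a non-whitespace character (lazy), then one or more of a non-word character (captured as 'word'); then the literal '27t', then zero or more of a literal 'i' (captured); then optionally a word character, then a digit (non-capturing group); then one or more of a literal 'v', then one or more of any character except [ds4h], then a word character (captured).
`re.search` tries every starting position until one works.
The match spans [0:34] → 'tsfy%#2;7tid1vwmO6@tf2y-27ti66vvi1'.
Captured: group 1 = 'tsfy%#2;7tid1vwmO6@tf2y-', group 2 = '27ti', group 3 = 'vvi1'.

(0, 34)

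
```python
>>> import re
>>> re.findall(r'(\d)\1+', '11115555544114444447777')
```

['1', '5', '4', '1', '4', '7']

A backreference is literal: `\1` must see the identical characters the first group matched.
One capturing group, so `findall` returns just the captured substring from each match — 6 in all.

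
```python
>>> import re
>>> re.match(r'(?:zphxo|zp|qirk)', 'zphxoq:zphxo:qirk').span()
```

(0, 5)

With `match`, the pattern is implicitly anchored at the beginning.
The match spans [0:5] → 'zphxo'.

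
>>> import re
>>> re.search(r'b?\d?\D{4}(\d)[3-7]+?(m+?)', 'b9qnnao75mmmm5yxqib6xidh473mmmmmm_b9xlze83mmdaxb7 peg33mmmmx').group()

'nnao75m'

Pattern: optionally a literal 'b'; then optionally a digit, then exactly 4 of a non-digit; then a digit (captured); then one or more of a character in [3-7] (lazy); then one or more of a literal 'm' (lazy) (captured).
`re.search` tries every starting position until one works.
The match spans [3:10] → 'nnao75m'.
Captured: group 1 = '7', group 2 = 'm'.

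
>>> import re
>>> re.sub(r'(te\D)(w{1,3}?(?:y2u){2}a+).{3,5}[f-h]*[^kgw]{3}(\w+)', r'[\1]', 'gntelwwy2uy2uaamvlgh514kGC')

`\1` in the replacement pulls in group 1's text for each match.

'gn[tel]'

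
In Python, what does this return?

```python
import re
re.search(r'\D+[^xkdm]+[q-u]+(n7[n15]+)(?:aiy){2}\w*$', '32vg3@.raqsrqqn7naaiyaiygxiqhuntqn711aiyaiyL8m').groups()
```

('n711',)

The match spans [16:46] → 'naaiyaiygxiqhuntqn711aiyaiyL8m'.
Captured: group 1 = 'n711'.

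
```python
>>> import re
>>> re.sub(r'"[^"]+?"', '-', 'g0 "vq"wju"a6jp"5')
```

Each match is replaced by '-'.

'g0 -wju-5'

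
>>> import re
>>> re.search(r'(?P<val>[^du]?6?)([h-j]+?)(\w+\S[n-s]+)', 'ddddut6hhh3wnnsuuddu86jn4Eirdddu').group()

't6hhh3wnnsuuddu86jn4Eir'

Pattern: optionally any character except [du], then optionally a literal '6' (captured as 'val'); then one or more of a character in [h-j] (lazy) (captured); then one or more of a word character, then a non-whitespace character, then one or more of a character in [n-s] (captured).
`re.search` tries every starting position until one works.
The match spans [5:28] → 't6hhh3wnnsuuddu86jn4Eir'.
Captured: group 1 = 't6', group 2 = 'h', group 3 = 'hh3wnnsuuddu86jn4Eir'.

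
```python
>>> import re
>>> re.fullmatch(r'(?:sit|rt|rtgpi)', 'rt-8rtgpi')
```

None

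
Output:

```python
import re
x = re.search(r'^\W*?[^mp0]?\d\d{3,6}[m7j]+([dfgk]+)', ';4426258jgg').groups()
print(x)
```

Pattern: anchored at the start of the string; then zero or more of a non-word character (lazy), then optionally any character except [mp0]; then a digit, then 3 to 6 of a digit; then one or more of one of [m7j]; then one or more of one of [dfgk] (captured).
Unlike `match`, `search` isn't anchored — it looks for the pattern anywhere in the string.
The match spans [0:11] → ';4426258jgg'.
Captured: group 1 = 'gg'.

('gg',)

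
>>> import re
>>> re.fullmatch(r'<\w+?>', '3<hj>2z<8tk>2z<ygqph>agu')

None

For `fullmatch`, every character of the input must be accounted for by the pattern.
Here the pattern can't cover the whole string, so the call returns None.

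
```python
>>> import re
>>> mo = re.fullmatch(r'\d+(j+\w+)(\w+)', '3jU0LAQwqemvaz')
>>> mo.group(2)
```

'z'

This matches one or more of a digit; then one or more of a literal 'j', then one or more of a word character (captured); then one or more of a word character (captured).
`fullmatch` succeeds only if the pattern covers the string from start to end.
The match spans [0:14] → '3jU0LAQwqemvaz'.
Captured: group 1 = 'jU0LAQwqemva', group 2 = 'z'.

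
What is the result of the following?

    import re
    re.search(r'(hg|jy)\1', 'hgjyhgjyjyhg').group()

'jyjy'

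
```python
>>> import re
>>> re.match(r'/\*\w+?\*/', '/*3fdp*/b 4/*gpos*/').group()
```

'/*3fdp*/'

`re.match` only tries the pattern at the start of the string.
The match spans [0:8] → '/*3fdp*/'.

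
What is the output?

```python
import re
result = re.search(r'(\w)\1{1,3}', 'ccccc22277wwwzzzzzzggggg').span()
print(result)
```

(0, 4)

`\1` has to match the exact text group 1 already captured.
The match spans [0:4] → 'cccc'.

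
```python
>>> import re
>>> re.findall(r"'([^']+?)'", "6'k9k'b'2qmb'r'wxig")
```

['k9k', '2qmb']

Scanning left to right: at [1:6] match "'k9k'", group 1 = 'k9k'; at [7:13] match "'2qmb'", group 1 = '2qmb'.
One capturing group, so `findall` returns just the captured substring from each match — 2 in all.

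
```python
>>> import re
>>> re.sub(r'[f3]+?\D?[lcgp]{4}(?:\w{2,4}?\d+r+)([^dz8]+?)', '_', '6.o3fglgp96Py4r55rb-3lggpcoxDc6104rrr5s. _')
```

'6.o_5rb-_s. _'

The pattern matches one or more of one of [f3] (lazy), then optionally a non-digit, then exactly 4 of one of [lcgp]; then 2 to 4 of a word character (lazy), then one or more of a digit, then one or more of the literal 'r' (non-capturing group); then one or more of any character except [dz8] (lazy) (captured).
Because the quantifier is non-greedy, it stops expanding at the earliest point where the rest of the pattern can succeed.
Matches: at [3:16] → '3fglgp96Py4r5'; at [20:38] → '3lggpcoxDc6104rrr5'.
Each match is replaced by '_'.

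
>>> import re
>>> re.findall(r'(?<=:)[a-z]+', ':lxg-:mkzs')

['lxg', 'mkzs']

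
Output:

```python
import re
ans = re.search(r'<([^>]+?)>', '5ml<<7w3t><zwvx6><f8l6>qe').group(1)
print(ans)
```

<7w3t

`search` walks the string left to right and returns the first match it finds.
The match spans [3:10] → '<<7w3t>'.
Captured: group 1 = '<7w3t'.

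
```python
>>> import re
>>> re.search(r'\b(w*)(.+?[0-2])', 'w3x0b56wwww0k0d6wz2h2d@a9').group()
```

'w3x0'

Pattern: a word boundary (`\b`, zero-width); then zero or more of a literal 'w' (captured); then one or more of any character (lazy), then a character in [0-2] (captured).
Because the quantifier is non-greedy, it stops expanding at the earliest point where the rest of the pattern can succeed.
`search` walks the string left to right and returns the first match it finds.
The match spans [0:4] → 'w3x0'.
Captured: group 1 = 'w', group 2 = '3x0'.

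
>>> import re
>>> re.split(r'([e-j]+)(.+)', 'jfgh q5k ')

With a capturing group present, the delimiter's captured portion is kept in the result list.

['', 'jfgh', ' q5k ', '']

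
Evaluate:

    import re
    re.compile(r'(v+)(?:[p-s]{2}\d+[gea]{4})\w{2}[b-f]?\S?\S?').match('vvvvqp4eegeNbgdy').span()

(0, 15)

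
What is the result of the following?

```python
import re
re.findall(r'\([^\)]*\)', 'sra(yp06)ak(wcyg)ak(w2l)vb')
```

['(yp06)', '(wcyg)', '(w2l)']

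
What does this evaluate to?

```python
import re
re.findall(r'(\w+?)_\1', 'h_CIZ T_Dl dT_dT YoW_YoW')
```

['dT', 'YoW']

`\1` has to match the exact text group 1 already captured.
With a single group, `findall` returns only what that group captured — 2 items.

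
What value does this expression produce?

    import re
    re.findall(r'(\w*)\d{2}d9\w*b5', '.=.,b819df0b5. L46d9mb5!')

The pattern matches zero or more of a word character (captured); then exactly 2 of a digit, then the literal 'd9'; then zero or more of a word character, then the literal 'b5'.
Scanning left to right: at [15:23] match 'L46d9mb5', group 1 = 'L'.
Because there's exactly one group, `findall` drops the full match and keeps group 1 from the one hit.

['L']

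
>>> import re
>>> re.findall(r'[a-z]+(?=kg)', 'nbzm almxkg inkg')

The positive lookaround only admits positions where the adjacent text matches; those characters stay outside the span.
Scanning left to right: at [5:9] → 'almx'; at [12:14] → 'in'.
Since nothing is captured, `findall` lists the 2 matched substrings directly.

['almx', 'in']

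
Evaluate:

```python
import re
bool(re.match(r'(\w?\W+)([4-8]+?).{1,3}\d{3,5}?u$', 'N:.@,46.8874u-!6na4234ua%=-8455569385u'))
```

This matches optionally a word character, then one or more of a non-word character (captured); then one or more of a character in [4-8] (lazy) (captured); then 1 to 3 of any character, then 3 to 5 of a digit (lazy), then a literal 'u'; then anchored at the end.
`re.match` won't scan ahead — the pattern has to work from the very first character.
Here the string doesn't start with a match, so the call returns None, and `bool(None)` is False.

False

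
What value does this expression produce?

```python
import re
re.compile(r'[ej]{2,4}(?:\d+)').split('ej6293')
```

['', '']

The string is cut at each match, leaving 2 pieces.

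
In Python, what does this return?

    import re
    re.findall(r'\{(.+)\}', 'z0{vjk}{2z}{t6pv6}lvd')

One capturing group, so `findall` returns just the captured substring from the one match — 1 in all.

['vjk}{2z}{t6pv6']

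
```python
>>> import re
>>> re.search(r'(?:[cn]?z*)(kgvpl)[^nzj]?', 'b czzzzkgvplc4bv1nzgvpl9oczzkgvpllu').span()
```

The match spans [2:13] → 'czzzzkgvplc'.

(2, 13)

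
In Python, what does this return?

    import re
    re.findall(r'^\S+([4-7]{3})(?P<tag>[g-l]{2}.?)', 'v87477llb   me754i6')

[('477', 'llb')]

This matches anchored at the start of the string; then one or more of a non-whitespace character; then exactly 3 of a character in [4-7] (captured); then exactly 2 of a character in [g-l], then optionally any character (captured as 'tag').
Matches: at [0:9] match 'v87477llb', groups = ('477', 'llb').
Multiple groups make `findall` return tuples — one 2-tuple for the one match.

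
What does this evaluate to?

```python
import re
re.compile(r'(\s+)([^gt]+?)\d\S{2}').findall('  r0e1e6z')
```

Pattern: one or more of whitespace (captured); then one or more of any character except [gt] (lazy) (captured); then a digit, then exactly 2 of a non-whitespace character.
Multiple groups make `findall` return tuples — one 2-tuple for the one match.

[('  ', 'r')]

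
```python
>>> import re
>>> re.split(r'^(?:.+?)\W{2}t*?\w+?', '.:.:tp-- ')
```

The pattern matches anchored at the start of the string; then one or more of any character (lazy) (non-capturing group); then exactly 2 of a non-word character, then zero or more of a literal 't' (lazy), then one or more of a word character (lazy).
With the lazy modifier that quantifier settles for the fewest repetitions that let the rest of the pattern succeed (the atoms after it are unaffected and can still be greedy).
Matches to split on: at [0:5] → '.:.:t'.
`split` removes every match and returns the 2 fragments in between.

['', 'p-- ']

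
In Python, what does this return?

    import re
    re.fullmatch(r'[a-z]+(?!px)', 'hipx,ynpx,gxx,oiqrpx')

None

`fullmatch` succeeds only if the pattern covers the string from start to end.
Here there's no way to consume every character, so the call returns None.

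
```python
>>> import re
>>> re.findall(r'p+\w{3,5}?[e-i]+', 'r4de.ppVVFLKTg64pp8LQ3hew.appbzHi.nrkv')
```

The pattern matches one or more of a literal 'p'; then 3 to 5 of a word character (lazy), then one or more of a character in [e-i].
Matches: at [16:24] → 'pp8LQ3he'; at [27:33] → 'ppbzHi'.
Since nothing is captured, `findall` lists the 2 matched substrings directly.

['pp8LQ3he', 'ppbzHi']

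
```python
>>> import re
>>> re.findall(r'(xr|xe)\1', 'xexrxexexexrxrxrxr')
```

['xe', 'xr', 'xr']

`\1` has to match the exact text group 1 already captured.
Walking the string: at [4:8] match 'xexe', group 1 = 'xe'; at [10:14] match 'xrxr', group 1 = 'xr'; at [14:18] match 'xrxr', group 1 = 'xr'.
One capturing group, so `findall` returns just the captured substring from each match — 3 in all.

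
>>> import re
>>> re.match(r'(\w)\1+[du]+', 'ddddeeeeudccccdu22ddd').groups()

('d',)

A backreference is literal: `\1` must see the identical characters the first group matched.
`re.match` won't scan ahead — the pattern has to work from the very first character.
The match spans [0:4] → 'dddd'.
Captured: group 1 = 'd'.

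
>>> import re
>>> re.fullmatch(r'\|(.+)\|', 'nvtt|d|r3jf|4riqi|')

None

`fullmatch` succeeds only if the pattern covers the string from start to end.
Here the string isn't matched end-to-end, so the call returns None.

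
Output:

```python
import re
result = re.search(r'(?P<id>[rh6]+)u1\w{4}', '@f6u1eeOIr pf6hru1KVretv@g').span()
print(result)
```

(2, 9)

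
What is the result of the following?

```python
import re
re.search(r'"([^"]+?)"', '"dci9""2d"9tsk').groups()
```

('dci9',)

`search` walks the string left to right and returns the first match it finds.
The match spans [0:6] → '"dci9"'.
Captured: group 1 = 'dci9'.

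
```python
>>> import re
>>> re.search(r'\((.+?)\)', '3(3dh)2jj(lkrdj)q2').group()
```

'(3dh)'

The match spans [1:6] → '(3dh)'.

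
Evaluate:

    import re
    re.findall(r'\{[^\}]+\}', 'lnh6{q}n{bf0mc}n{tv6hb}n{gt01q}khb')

['{q}', '{bf0mc}', '{tv6hb}', '{gt01q}']

Matches: at [4:7] → '{q}'; at [8:15] → '{bf0mc}'; at [16:23] → '{tv6hb}'; at [24:31] → '{gt01q}'.
`findall` yields the raw match text (4 of them) because the pattern has no groups.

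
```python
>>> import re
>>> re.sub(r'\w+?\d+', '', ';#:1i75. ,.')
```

';#:. ,.'

Pattern: one or more of a word character (lazy); then one or more of a digit.
Matches: at [3:7] → '1i75'.
Each match is replaced by ''.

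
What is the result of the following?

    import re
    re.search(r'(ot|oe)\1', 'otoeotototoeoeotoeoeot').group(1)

The match spans [4:8] → 'otot'.
Captured: group 1 = 'ot'.

'ot'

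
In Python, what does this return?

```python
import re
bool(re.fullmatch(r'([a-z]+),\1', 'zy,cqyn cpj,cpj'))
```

False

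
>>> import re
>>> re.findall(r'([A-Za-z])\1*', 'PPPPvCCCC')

A backreference is literal: `\1` must see the identical characters the first group matched.
One capturing group, so `findall` returns just the captured substring from each match — 3 in all.

['P', 'v', 'C']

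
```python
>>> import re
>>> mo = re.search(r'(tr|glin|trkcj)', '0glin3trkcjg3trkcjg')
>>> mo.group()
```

The match spans [1:5] → 'glin'.

'glin'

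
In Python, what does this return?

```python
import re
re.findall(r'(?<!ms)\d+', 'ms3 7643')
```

Because the assertion is negative and zero-width, positions next to the forbidden text are skipped.
Since nothing is captured, `findall` lists the 1 matched substring directly.

['7643']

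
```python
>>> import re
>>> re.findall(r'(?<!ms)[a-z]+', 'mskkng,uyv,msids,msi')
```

['mskkng', 'uyv', 'msids', 'msi']

Because the assertion is negative and zero-width, positions next to the forbidden text are skipped.
Scanning left to right: at [0:6] → 'mskkng'; at [7:10] → 'uyv'; at [11:16] → 'msids'; at [17:20] → 'msi'.
Since nothing is captured, `findall` lists the 4 matched substrings directly.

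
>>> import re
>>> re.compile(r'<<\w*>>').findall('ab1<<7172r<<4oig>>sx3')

['<<4oig>>']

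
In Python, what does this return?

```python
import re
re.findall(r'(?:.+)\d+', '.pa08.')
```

['.pa08']

Pattern: one or more of any character (non-capturing group); then one or more of a digit.
Walking the string: at [0:5] → '.pa08'.
No capturing groups, so `findall` returns the 1 full match string.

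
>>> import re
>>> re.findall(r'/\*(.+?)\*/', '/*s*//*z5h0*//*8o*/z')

A non-greedy quantifier consumes as few characters as it can — just enough that the remainder of the pattern still matches from where it stops; whatever follows it matches normally.
Walking the string: at [0:5] match '/*s*/', group 1 = 's'; at [5:13] match '/*z5h0*/', group 1 = 'z5h0'; at [13:19] match '/*8o*/', group 1 = '8o'.
With a single group, `findall` returns only what that group captured — 3 items.

['s', 'z5h0', '8o']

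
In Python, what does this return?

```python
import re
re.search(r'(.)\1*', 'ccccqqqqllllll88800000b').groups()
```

('c',)

After group 1 captures some text, `\1` only succeeds where that same text appears again.
`search` walks the string left to right and returns the first match it finds.
The match spans [0:4] → 'cccc'.
Captured: group 1 = 'c'.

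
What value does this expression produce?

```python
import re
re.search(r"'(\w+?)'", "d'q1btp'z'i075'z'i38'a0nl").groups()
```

`re.search` tries every starting position until one works.
The match spans [1:8] → "'q1btp'".
Captured: group 1 = 'q1btp'.

('q1btp',)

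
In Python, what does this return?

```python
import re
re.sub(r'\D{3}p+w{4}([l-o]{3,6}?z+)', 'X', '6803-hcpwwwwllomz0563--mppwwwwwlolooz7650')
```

'6803X0563--mppwwwwwlolooz7650'

Pattern: exactly 3 of a non-digit, then one or more of a literal 'p', then exactly 4 of the literal 'w'; then 3 to 6 of a character in [l-o] (lazy), then one or more of a literal 'z' (captured).
Matches: at [4:17] → '-hcpwwwwllomz'.
Each match is replaced by 'X'.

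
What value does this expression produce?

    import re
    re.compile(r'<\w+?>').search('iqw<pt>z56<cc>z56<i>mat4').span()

`re.search` tries every starting position until one works.
The match spans [3:7] → '<pt>'.

(3, 7)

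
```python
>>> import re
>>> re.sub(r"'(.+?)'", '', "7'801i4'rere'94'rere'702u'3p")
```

With the lazy modifier that quantifier settles for the fewest repetitions that let the rest of the pattern succeed (the atoms after it are unaffected and can still be greedy).
Matches: at [1:8] → "'801i4'"; at [12:16] → "'94'"; at [20:26] → "'702u'".
Every occurrence is swapped for ''.

'7rererere3p'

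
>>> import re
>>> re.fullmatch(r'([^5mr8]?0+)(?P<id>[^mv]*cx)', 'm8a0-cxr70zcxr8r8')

None

This matches optionally any character except [5mr8], then one or more of the literal '0' (captured); then zero or more of any character except [mv], then the literal 'cx' (captured as 'id').
`fullmatch` succeeds only if the pattern covers the string from start to end.
Here there's no way to consume every character, so the call returns None.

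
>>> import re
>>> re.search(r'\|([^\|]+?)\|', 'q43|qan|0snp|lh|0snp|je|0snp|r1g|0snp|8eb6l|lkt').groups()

('qan',)

The match spans [3:8] → '|qan|'.
Captured: group 1 = 'qan'.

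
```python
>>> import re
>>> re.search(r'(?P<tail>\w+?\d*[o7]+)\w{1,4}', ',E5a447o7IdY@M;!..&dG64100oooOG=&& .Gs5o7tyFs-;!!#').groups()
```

('E5a447o7',)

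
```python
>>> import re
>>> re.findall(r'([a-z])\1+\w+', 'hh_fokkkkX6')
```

['h']

`\1` is not a pattern — it's the concrete string captured by group 1, re-applied verbatim.
Scanning left to right: at [0:11] match 'hh_fokkkkX6', group 1 = 'h'.
`findall` collects group 1 from the one match (1 total).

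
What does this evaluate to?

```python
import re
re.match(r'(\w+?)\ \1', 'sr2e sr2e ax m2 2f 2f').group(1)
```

'sr2e'

The match spans [0:9] → 'sr2e sr2e'.
Captured: group 1 = 'sr2e'.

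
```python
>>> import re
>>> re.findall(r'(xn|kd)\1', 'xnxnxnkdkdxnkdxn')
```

['xn', 'kd']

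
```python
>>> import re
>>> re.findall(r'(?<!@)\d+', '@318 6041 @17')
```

['18', '6041', '7']

The negative lookaround is zero-width — it rules out positions where the adjacent text would match, without consuming anything.
Walking the string: at [2:4] → '18'; at [5:9] → '6041'; at [12:13] → '7'.
No capturing groups, so `findall` returns the 3 full match strings.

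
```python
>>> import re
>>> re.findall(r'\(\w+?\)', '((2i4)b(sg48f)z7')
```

Scanning left to right: at [1:6] → '(2i4)'; at [7:14] → '(sg48f)'.
`findall` yields the raw match text (2 of them) because the pattern has no groups.

['(2i4)', '(sg48f)']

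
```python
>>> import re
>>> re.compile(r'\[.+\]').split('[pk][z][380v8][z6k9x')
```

Matches to split on: at [0:14] → '[pk][z][380v8]'.
Splitting on the pattern gives 2 pieces.

['', '[z6k9x']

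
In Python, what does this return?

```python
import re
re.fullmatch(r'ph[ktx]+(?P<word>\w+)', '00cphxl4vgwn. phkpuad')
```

None

The pattern matches the literal 'ph', then one or more of one of [ktx]; then one or more of a word character (captured as 'word').
`re.fullmatch` requires the pattern to consume the entire string.
Here the pattern can't cover the whole string, so the call returns None.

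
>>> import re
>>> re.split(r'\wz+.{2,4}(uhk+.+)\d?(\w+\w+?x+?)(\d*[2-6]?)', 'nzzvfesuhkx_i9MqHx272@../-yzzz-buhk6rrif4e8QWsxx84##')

['', 'uhkx_i9MqHx272@../-yzzz-buhk6rrif4e8QW', 'sxx', '84', '##']

`re.split` interleaves the captured-group text with the surrounding fragments.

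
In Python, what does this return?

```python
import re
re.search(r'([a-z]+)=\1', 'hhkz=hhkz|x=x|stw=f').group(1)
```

'hhkz'

`\1` has to match the exact text group 1 already captured.
Unlike `match`, `search` isn't anchored — it looks for the pattern anywhere in the string.
The match spans [0:9] → 'hhkz=hhkz'.
Captured: group 1 = 'hhkz'.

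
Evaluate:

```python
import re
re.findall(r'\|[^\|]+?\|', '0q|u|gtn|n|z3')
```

Scanning left to right: at [2:5] → '|u|'; at [8:11] → '|n|'.
Since nothing is captured, `findall` lists the 2 matched substrings directly.

['|u|', '|n|']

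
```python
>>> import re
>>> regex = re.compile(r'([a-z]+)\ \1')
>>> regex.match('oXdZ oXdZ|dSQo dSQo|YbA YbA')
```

`\1` is not a pattern — it's the concrete string captured by group 1, re-applied verbatim.
With `match`, the pattern is implicitly anchored at the beginning.
Here the pattern fails at index 0, so the call returns None.

None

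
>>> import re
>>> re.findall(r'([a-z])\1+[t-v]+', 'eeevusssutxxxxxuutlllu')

`\1` is not a pattern — it's the concrete string captured by group 1, re-applied verbatim.
Scanning left to right: at [0:5] match 'eeevu', group 1 = 'e'; at [5:10] match 'sssut', group 1 = 's'; at [10:18] match 'xxxxxuut', group 1 = 'x'; at [18:22] match 'lllu', group 1 = 'l'.
With a single group, `findall` returns only what that group captured — 4 items.

['e', 's', 'x', 'l']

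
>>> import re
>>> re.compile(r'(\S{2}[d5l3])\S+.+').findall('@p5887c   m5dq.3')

['@p5']

This matches exactly 2 of a non-whitespace character, then one of [d5l3] (captured); then one or more of a non-whitespace character, then one or more of any character.
Matches: at [0:16] match '@p5887c   m5dq.3', group 1 = '@p5'.
Because there's exactly one group, `findall` drops the full match and keeps group 1 from the one hit.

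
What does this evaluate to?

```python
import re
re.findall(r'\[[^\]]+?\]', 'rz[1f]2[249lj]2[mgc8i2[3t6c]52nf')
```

['[1f]', '[249lj]', '[mgc8i2[3t6c]']

With no groups in the pattern, `findall` gives back each whole match — 3 here.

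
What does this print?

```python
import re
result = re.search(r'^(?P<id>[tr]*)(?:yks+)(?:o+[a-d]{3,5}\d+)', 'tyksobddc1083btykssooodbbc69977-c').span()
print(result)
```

Pattern: anchored at the start of the string; then zero or more of one of [tr] (captured as 'id'); then the literal 'yk', then one or more of a literal 's' (non-capturing group); then one or more of the literal 'o', then 3 to 5 of a character in [a-d], then one or more of a digit (non-capturing group).
`re.search` tries every starting position until one works.
The match spans [0:13] → 'tyksobddc1083'.
Captured: group 1 = 't'.

(0, 13)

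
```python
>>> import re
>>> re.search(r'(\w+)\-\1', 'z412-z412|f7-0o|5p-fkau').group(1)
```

`\1` is not a pattern — it's the concrete string captured by group 1, re-applied verbatim.
Unlike `match`, `search` isn't anchored — it looks for the pattern anywhere in the string.
The match spans [0:9] → 'z412-z412'.
Captured: group 1 = 'z412'.

'z412'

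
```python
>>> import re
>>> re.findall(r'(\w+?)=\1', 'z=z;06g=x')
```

`\1` has to match the exact text group 1 already captured.
Matches: at [0:3] match 'z=z', group 1 = 'z'.
With a single group, `findall` returns only what that group captured — 1 item.

['z']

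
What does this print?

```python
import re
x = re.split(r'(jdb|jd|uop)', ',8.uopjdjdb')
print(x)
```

[',8.', 'uop', '', 'jd', '', 'jdb', '']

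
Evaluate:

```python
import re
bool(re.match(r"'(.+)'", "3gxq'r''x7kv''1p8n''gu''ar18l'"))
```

False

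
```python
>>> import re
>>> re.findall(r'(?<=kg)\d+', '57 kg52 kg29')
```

['52', '29']

The `(?=…)`/`(?<=…)` assertion just peeks at neighbouring text; it doesn't advance the match position.
Since nothing is captured, `findall` lists the 2 matched substrings directly.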